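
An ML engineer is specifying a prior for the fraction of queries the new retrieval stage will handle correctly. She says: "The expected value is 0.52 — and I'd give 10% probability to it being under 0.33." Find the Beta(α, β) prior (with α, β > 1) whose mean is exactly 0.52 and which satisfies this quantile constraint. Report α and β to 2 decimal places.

α ≈ 5.77, β ≈ 5.33

With mean 0.52 fixed, write α = 0.52s, β = 0.48s where s = α+β.
Need P(θ < 0.33) = 0.1 under Beta(0.52s, 0.48s). Normal approximation: (q−m)/√(m(1−m)/s) ≈ z_{0.1} = -1.28, so s ≈ 0.52·0.48·(-1.28)²/(0.33−0.52)² = 11.4.
At s = 11.4: P(θ<0.33) ≈ 0.097. Adjusting to match 0.1 gives s ≈ 11.10.
So α = 0.52·11.10 ≈ 5.77, β = 0.48·11.10 ≈ 5.33.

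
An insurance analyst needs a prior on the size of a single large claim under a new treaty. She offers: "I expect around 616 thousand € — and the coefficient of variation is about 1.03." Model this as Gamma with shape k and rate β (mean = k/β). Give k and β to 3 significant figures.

For Gamma(k, rate β): mean = k/β, variance = k/β², so CV = 1/√k.
CV = 1.03, hence k = 1/CV² = 0.943.
Then β = k/mean = 0.943/616 = 0.00153.

k ≈ 0.943, β ≈ 0.00153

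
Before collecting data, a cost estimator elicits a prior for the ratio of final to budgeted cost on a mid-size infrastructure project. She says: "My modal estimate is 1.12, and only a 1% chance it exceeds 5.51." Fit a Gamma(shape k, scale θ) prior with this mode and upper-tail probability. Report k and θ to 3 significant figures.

k ≈ 2.55, θ ≈ 0.722

Gamma(k,θ) with k>1 has mode (k−1)θ, so θ = 1.12/(k−1).
Need P(X < 5.51) = 0.99 with θ tied to k this way. Start at k = 2, θ = 1.12: P(X<5.51) ≈ 0.957.
Too low — raise k to concentrate. Iterating converges to k ≈ 2.55.
Then θ = 1.12/(2.55−1) ≈ 0.722.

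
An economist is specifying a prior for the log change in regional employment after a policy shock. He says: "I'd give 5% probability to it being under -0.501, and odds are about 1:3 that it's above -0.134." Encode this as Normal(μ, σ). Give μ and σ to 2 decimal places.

The p-quantile of Normal(μ,σ) is μ + z_p·σ, with z_{0.05} = -1.645 and z_{0.75} = 0.6745.
Eliminate σ: μ = (z₂·x₁ − z₁·x₂)/(z₂ − z₁) = (0.6745·-0.501 − (-1.645)·-0.134)/2.319 = -0.24.
Then σ = (x₂ − x₁)/(z₂ − z₁) = (-0.134 − -0.501)/2.319 = 0.16.

μ = -0.24, σ = 0.16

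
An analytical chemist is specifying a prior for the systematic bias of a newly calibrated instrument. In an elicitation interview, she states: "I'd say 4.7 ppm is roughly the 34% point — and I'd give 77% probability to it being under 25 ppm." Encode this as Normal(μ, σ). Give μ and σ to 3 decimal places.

For Normal(μ,σ), the p-quantile is μ + z_p·σ. Here z_{0.34} = -0.4125, z_{0.77} = 0.7388.
So 4.7 = μ − 0.4125σ and 25 = μ + 0.7388σ.
Subtracting: σ = (25 − 4.7)/(0.7388 − (-0.4125)) = 17.632.
Then μ = 4.7 − (-0.4125)·17.632 = 11.973.

μ = 11.973, σ = 17.632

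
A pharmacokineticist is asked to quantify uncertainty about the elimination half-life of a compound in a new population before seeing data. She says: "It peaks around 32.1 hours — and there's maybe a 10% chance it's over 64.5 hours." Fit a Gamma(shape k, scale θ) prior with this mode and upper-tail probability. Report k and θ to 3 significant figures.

Gamma(k,θ) with k>1 has mode (k−1)θ, so θ = 32.1/(k−1).
Need P(X < 64.5) = 0.9 with θ tied to k this way. Start at k = 2, θ = 32.1: P(X<64.5) ≈ 0.597.
Too low — raise k to concentrate. Iterating converges to k ≈ 4.94.
Then θ = 32.1/(4.94−1) ≈ 8.15.

k ≈ 4.94, θ ≈ 8.15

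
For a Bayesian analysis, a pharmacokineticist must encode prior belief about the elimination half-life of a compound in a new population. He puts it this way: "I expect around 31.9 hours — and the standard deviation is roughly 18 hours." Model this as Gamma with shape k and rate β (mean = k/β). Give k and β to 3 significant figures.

k ≈ 3.14, β ≈ 0.0985

For Gamma(k, rate β): mean = k/β, variance = k/β², so CV = 1/√k.
CV = SD/mean = 18/31.9 = 0.5643, hence k = 1/CV² = 3.14.
Then β = k/mean = 3.14/31.9 = 0.0985.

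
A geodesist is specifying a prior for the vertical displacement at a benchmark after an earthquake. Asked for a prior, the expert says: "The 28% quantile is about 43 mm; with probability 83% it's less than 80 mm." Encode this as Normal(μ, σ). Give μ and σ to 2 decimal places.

The p-quantile of Normal(μ,σ) is μ + z_p·σ, with z_{0.28} = -0.5828 and z_{0.83} = 0.9542.
Eliminate σ: μ = (z₂·x₁ − z₁·x₂)/(z₂ − z₁) = (0.9542·43 − (-0.5828)·80)/1.537 = 57.03.
Then σ = (x₂ − x₁)/(z₂ − z₁) = (80 − 43)/1.537 = 24.07.

μ = 57.03, σ = 24.07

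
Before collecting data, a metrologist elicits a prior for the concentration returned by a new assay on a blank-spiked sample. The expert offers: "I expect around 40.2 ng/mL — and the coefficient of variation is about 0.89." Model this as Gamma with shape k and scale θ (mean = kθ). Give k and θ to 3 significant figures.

k ≈ 1.26, θ ≈ 31.8

For Gamma(k, scale θ): mean = kθ, variance = kθ², so CV = 1/√k.
CV = 0.89, hence k = 1/CV² = 1.26.
Then θ = mean/k = 40.2/1.26 = 31.8.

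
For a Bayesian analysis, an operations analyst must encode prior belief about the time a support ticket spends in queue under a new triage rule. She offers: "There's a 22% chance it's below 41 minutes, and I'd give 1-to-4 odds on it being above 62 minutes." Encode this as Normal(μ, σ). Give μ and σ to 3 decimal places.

μ = 51.048, σ = 13.013

The p-quantile of Normal(μ,σ) is μ + z_p·σ, with z_{0.22} = -0.7722 and z_{0.8} = 0.8416.
Eliminate σ: μ = (z₂·x₁ − z₁·x₂)/(z₂ − z₁) = (0.8416·41 − (-0.7722)·62)/1.614 = 51.048.
Then σ = (x₂ − x₁)/(z₂ − z₁) = (62 − 41)/1.614 = 13.013.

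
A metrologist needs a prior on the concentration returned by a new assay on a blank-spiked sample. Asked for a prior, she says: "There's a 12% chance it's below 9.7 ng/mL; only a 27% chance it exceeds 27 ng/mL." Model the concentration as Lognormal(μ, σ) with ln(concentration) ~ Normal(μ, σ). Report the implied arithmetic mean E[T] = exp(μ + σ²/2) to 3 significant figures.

If T ~ Lognormal(μ,σ) then ln T ~ Normal(μ,σ), so the p-quantile of ln T is μ + z_p·σ.
ln(9.7) = 2.272 and ln(27) = 3.296; z_{0.12} = -1.175, z_{0.73} = 0.6128.
σ = (3.296 − 2.272)/(0.6128 − (-1.175)) = 0.573.
μ = 2.272 − (-1.175)·0.573 = 2.945.
E[T] = exp(μ + σ²/2) = exp(2.945 + 0.1639) = 22.4 ng/mL.

E[T] ≈ 22.4 ng/mL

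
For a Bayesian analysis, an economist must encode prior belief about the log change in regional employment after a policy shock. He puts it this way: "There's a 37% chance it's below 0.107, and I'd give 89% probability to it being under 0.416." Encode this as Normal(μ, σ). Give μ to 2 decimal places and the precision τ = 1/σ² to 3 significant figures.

μ = 0.17, τ = 25.4

The p-quantile of Normal(μ,σ) is μ + z_p·σ, with z_{0.37} = -0.3319 and z_{0.89} = 1.227.
Eliminate σ: μ = (z₂·x₁ − z₁·x₂)/(z₂ − z₁) = (1.227·0.107 − (-0.3319)·0.416)/1.558 = 0.17.
Then σ = (x₂ − x₁)/(z₂ − z₁) = (0.416 − 0.107)/1.558 = 0.20.
Precision τ = 1/σ² = 1/0.1983² = 25.4.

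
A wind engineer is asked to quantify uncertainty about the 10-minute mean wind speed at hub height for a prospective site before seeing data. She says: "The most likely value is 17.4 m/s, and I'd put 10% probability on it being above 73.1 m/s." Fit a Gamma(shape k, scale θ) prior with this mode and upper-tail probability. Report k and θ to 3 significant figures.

k ≈ 1.88, θ ≈ 19.7

Gamma(k,θ) with k>1 has mode (k−1)θ, so θ = 17.4/(k−1).
Need P(X < 73.1) = 0.9 with θ tied to k this way. Start at k = 2, θ = 17.4: P(X<73.1) ≈ 0.922.
Too high — lower k to spread out. Iterating converges to k ≈ 1.88.
Then θ = 17.4/(1.88−1) ≈ 19.7.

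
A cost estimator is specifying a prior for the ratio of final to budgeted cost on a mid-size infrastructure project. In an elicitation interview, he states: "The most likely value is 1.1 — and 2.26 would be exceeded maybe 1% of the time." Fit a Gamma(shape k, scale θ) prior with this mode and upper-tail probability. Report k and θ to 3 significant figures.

Gamma(k,θ) with k>1 has mode (k−1)θ, so θ = 1.1/(k−1).
Need P(X < 2.26) = 0.99 with θ tied to k this way. Start at k = 2, θ = 1.1: P(X<2.26) ≈ 0.609.
Too low — raise k to concentrate. Iterating converges to k ≈ 10.4.
Then θ = 1.1/(10.4−1) ≈ 0.117.

k ≈ 10.4, θ ≈ 0.117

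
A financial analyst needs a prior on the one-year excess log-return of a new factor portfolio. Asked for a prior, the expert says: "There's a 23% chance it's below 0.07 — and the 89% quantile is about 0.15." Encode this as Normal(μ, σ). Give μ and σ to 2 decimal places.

The p-quantile of Normal(μ,σ) is μ + z_p·σ, with z_{0.23} = -0.7388 and z_{0.89} = 1.227.
Eliminate σ: μ = (z₂·x₁ − z₁·x₂)/(z₂ − z₁) = (1.227·0.07 − (-0.7388)·0.15)/1.965 = 0.10.
Then σ = (x₂ − x₁)/(z₂ − z₁) = (0.15 − 0.07)/1.965 = 0.04.

μ = 0.10, σ = 0.04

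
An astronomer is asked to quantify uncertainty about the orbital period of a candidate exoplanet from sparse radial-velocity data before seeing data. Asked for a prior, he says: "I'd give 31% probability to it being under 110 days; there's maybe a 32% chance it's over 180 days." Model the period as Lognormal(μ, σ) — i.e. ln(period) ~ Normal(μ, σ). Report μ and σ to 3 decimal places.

If T ~ Lognormal(μ,σ) then ln T ~ Normal(μ,σ), so the p-quantile of ln T is μ + z_p·σ.
ln(110) = 4.7 and ln(180) = 5.193; z_{0.31} = -0.4959, z_{0.68} = 0.4677.
σ = (5.193 − 4.7)/(0.4677 − (-0.4959)) = 0.511.
μ = 4.7 − (-0.4959)·0.511 = 4.954.

μ ≈ 4.954, σ ≈ 0.511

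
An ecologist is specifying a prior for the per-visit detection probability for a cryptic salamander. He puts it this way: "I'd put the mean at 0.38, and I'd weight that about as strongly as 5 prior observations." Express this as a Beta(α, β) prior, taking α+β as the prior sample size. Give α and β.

Under the effective-sample-size interpretation, Beta(α, β) has prior mean α/(α+β) and prior sample size α+β.
So α+β = 5 and α/(α+β) = 0.38, giving α = 0.38·5 = 1.9 and β = 5 − 1.9 = 3.1.

α = 1.9, β = 3.1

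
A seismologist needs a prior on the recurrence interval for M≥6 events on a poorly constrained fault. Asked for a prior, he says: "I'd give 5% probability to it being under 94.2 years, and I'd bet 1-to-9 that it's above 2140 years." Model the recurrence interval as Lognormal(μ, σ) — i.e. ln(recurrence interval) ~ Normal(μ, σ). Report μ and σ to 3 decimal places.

If T ~ Lognormal(μ,σ) then ln T ~ Normal(μ,σ), so the p-quantile of ln T is μ + z_p·σ.
ln(94.2) = 4.545 and ln(2140) = 7.669; z_{0.05} = -1.645, z_{0.9} = 1.282.
σ = (7.669 − 4.545)/(1.282 − (-1.645)) = 1.067.
μ = 4.545 − (-1.645)·1.067 = 6.301.

μ ≈ 6.301, σ ≈ 1.067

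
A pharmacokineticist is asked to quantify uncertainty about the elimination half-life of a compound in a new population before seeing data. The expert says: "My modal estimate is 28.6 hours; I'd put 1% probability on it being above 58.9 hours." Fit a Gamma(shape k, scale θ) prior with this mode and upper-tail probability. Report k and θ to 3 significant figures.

Gamma(k,θ) with k>1 has mode (k−1)θ, so θ = 28.6/(k−1).
Need P(X < 58.9) = 0.99 with θ tied to k this way. Start at k = 2, θ = 28.6: P(X<58.9) ≈ 0.610.
Too low — raise k to concentrate. Iterating converges to k ≈ 10.4.
Then θ = 28.6/(10.4−1) ≈ 3.06.

k ≈ 10.4, θ ≈ 3.06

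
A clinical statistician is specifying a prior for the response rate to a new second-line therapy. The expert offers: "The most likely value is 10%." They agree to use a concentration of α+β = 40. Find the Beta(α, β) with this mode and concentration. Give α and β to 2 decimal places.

α = 4.80, β = 35.20

For α,β > 1 the Beta mode is (α−1)/(α+β−2). With α+β = 40, the mode is (α−1)/38.
Set (α−1)/38 = 0.1 → α = 1 + 0.1·38 = 4.80.
β = 40 − α = 35.20.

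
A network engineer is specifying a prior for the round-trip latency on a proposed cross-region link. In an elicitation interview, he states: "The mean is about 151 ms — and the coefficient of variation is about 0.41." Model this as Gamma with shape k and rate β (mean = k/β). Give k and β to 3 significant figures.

k ≈ 5.95, β ≈ 0.0394

For Gamma(k, rate β): mean = k/β, variance = k/β², so CV = 1/√k.
CV = 0.41, hence k = 1/CV² = 5.95.
Then β = k/mean = 5.95/151 = 0.0394.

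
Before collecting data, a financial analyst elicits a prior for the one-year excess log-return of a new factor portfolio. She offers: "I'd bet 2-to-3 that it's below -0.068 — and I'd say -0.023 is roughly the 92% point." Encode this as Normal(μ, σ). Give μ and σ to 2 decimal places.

The p-quantile of Normal(μ,σ) is μ + z_p·σ, with z_{0.4} = -0.2533 and z_{0.92} = 1.405.
Eliminate σ: μ = (z₂·x₁ − z₁·x₂)/(z₂ − z₁) = (1.405·-0.068 − (-0.2533)·-0.023)/1.658 = -0.06.
Then σ = (x₂ − x₁)/(z₂ − z₁) = (-0.023 − -0.068)/1.658 = 0.03.

μ = -0.06, σ = 0.03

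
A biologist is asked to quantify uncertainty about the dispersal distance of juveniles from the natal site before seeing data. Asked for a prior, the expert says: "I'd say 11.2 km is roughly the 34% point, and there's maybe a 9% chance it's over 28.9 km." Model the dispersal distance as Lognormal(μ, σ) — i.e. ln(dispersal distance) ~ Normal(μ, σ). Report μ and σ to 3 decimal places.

If T ~ Lognormal(μ,σ) then ln T ~ Normal(μ,σ), so the p-quantile of ln T is μ + z_p·σ.
ln(11.2) = 2.416 and ln(28.9) = 3.364; z_{0.34} = -0.4125, z_{0.91} = 1.341.
σ = (3.364 − 2.416)/(1.341 − (-0.4125)) = 0.541.
μ = 2.416 − (-0.4125)·0.541 = 2.639.

μ ≈ 2.639, σ ≈ 0.541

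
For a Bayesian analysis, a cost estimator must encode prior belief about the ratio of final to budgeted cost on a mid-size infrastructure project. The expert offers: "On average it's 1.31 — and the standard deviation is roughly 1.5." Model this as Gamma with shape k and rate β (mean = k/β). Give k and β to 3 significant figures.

k ≈ 0.763, β ≈ 0.582

For Gamma(k, rate β): mean = k/β, variance = k/β², so CV = 1/√k.
CV = SD/mean = 1.5/1.31 = 1.145, hence k = 1/CV² = 0.763.
Then β = k/mean = 0.763/1.31 = 0.582.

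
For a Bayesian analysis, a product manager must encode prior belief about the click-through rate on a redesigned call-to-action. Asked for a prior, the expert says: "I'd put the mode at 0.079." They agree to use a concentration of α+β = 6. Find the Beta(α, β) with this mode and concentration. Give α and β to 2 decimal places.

α = 1.32, β = 4.68

For α,β > 1 the Beta mode is (α−1)/(α+β−2). With α+β = 6, the mode is (α−1)/4.
Set (α−1)/4 = 0.079 → α = 1 + 0.079·4 = 1.32.
β = 6 − α = 4.68.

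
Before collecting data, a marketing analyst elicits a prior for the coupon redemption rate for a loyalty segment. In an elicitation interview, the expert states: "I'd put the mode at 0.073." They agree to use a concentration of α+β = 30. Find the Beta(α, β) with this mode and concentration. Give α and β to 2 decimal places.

For α,β > 1 the Beta mode is (α−1)/(α+β−2). With α+β = 30, the mode is (α−1)/28.
Set (α−1)/28 = 0.073 → α = 1 + 0.073·28 = 3.04.
β = 30 − α = 26.96.

α = 3.04, β = 26.96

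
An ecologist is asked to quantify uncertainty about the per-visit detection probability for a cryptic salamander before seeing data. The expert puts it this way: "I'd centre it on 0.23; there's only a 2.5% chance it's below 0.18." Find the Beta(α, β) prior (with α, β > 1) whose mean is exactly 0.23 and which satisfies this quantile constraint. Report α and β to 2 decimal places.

α ≈ 57.36, β ≈ 192.04

With mean 0.23 fixed, write α = 0.23s, β = 0.77s where s = α+β.
Need P(θ < 0.18) = 0.025 under Beta(0.23s, 0.77s). Normal approximation: (q−m)/√(m(1−m)/s) ≈ z_{0.025} = -1.96, so s ≈ 0.23·0.77·(-1.96)²/(0.18−0.23)² = 272.1.
At s = 272.1: P(θ<0.18) ≈ 0.020. Adjusting to match 0.025 gives s ≈ 249.40.
So α = 0.23·249.40 ≈ 57.36, β = 0.77·249.40 ≈ 192.04.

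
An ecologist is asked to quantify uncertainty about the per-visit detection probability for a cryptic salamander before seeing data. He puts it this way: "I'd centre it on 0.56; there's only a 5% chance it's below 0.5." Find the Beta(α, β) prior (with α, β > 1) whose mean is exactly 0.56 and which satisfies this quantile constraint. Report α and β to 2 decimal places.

α ≈ 104.49, β ≈ 82.10

With mean 0.56 fixed, write α = 0.56s, β = 0.44s where s = α+β.
Need P(θ < 0.5) = 0.05 under Beta(0.56s, 0.44s). Normal approximation: (q−m)/√(m(1−m)/s) ≈ z_{0.05} = -1.64, so s ≈ 0.56·0.44·(-1.64)²/(0.5−0.56)² = 185.2.
At s = 185.2: P(θ<0.5) ≈ 0.051. Adjusting to match 0.05 gives s ≈ 186.59.
So α = 0.56·186.59 ≈ 104.49, β = 0.44·186.59 ≈ 82.10.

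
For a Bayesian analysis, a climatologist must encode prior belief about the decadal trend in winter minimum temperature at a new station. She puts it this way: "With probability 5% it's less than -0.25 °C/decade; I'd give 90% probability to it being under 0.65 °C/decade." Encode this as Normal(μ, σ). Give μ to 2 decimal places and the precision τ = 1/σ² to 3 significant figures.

For Normal(μ,σ), the p-quantile is μ + z_p·σ. Here z_{0.05} = -1.645, z_{0.9} = 1.282.
So -0.25 = μ − 1.645σ and 0.65 = μ + 1.282σ.
Subtracting: σ = (0.65 − -0.25)/(1.282 − (-1.645)) = 0.31.
Then μ = -0.25 − (-1.645)·0.31 = 0.26.
Precision τ = 1/σ² = 1/0.3075² = 10.6.

μ = 0.26, τ = 10.6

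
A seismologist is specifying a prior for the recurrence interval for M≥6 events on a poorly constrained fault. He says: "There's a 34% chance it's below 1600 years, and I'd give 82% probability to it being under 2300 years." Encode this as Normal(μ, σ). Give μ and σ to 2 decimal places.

μ = 1817.44, σ = 527.18

The p-quantile of Normal(μ,σ) is μ + z_p·σ, with z_{0.34} = -0.4125 and z_{0.82} = 0.9154.
Eliminate σ: μ = (z₂·x₁ − z₁·x₂)/(z₂ − z₁) = (0.9154·1600 − (-0.4125)·2300)/1.328 = 1817.44.
Then σ = (x₂ − x₁)/(z₂ − z₁) = (2300 − 1600)/1.328 = 527.18.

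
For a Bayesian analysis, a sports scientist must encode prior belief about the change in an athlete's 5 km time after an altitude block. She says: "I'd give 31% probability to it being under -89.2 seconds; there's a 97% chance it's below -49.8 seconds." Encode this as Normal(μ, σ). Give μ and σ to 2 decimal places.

For Normal(μ,σ), the p-quantile is μ + z_p·σ. Here z_{0.31} = -0.4959, z_{0.97} = 1.881.
So -89.2 = μ − 0.4959σ and -49.8 = μ + 1.881σ.
Subtracting: σ = (-49.8 − -89.2)/(1.881 − (-0.4959)) = 16.58.
Then μ = -89.2 − (-0.4959)·16.58 = -80.98.

μ = -80.98, σ = 16.58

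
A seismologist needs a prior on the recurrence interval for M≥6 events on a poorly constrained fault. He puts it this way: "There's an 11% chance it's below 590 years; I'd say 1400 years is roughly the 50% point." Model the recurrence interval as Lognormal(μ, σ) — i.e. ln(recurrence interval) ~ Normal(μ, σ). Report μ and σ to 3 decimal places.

μ ≈ 7.244, σ ≈ 0.705

If T ~ Lognormal(μ,σ) then ln T ~ Normal(μ,σ), so the p-quantile of ln T is μ + z_p·σ.
ln(590) = 6.38 and ln(1400) = 7.244; z_{0.11} = -1.227, z_{0.5} = 0.
σ = (7.244 − 6.38)/(0 − (-1.227)) = 0.705.
μ = 6.38 − (-1.227)·0.705 = 7.244.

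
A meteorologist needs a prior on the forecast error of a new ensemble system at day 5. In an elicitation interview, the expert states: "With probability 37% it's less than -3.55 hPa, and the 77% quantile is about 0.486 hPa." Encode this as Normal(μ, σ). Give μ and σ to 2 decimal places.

μ = -2.30, σ = 3.77

For Normal(μ,σ), the p-quantile is μ + z_p·σ. Here z_{0.37} = -0.3319, z_{0.77} = 0.7388.
So -3.55 = μ − 0.3319σ and 0.486 = μ + 0.7388σ.
Subtracting: σ = (0.486 − -3.55)/(0.7388 − (-0.3319)) = 3.77.
Then μ = -3.55 − (-0.3319)·3.77 = -2.30.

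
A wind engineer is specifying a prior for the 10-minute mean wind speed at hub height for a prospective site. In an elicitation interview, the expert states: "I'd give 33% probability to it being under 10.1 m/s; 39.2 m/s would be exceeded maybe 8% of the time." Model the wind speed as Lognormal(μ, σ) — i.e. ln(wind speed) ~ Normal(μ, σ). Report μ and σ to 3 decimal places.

If T ~ Lognormal(μ,σ) then ln T ~ Normal(μ,σ), so the p-quantile of ln T is μ + z_p·σ.
ln(10.1) = 2.313 and ln(39.2) = 3.669; z_{0.33} = -0.4399, z_{0.92} = 1.405.
σ = (3.669 − 2.313)/(1.405 − (-0.4399)) = 0.735.
μ = 2.313 − (-0.4399)·0.735 = 2.636.

μ ≈ 2.636, σ ≈ 0.735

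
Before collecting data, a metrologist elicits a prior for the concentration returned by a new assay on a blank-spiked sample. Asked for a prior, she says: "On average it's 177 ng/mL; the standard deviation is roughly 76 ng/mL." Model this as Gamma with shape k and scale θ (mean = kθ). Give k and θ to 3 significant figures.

For Gamma(k, scale θ): mean = kθ, variance = kθ², so CV = 1/√k.
CV = SD/mean = 76/177 = 0.4294, hence k = 1/CV² = 5.42.
Then θ = mean/k = 177/5.42 = 32.6.

k ≈ 5.42, θ ≈ 32.6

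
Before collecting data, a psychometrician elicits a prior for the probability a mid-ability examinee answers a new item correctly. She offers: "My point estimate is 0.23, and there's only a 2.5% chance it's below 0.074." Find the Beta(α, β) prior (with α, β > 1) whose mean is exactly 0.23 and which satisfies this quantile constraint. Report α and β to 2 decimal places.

α ≈ 4.23, β ≈ 14.17

With mean 0.23 fixed, write α = 0.23s, β = 0.77s where s = α+β.
Need P(θ < 0.074) = 0.025 under Beta(0.23s, 0.77s). Normal approximation: (q−m)/√(m(1−m)/s) ≈ z_{0.025} = -1.96, so s ≈ 0.23·0.77·(-1.96)²/(0.074−0.23)² = 28.0.
At s = 28.0: P(θ<0.074) ≈ 0.007. Adjusting to match 0.025 gives s ≈ 18.41.
So α = 0.23·18.41 ≈ 4.23, β = 0.77·18.41 ≈ 14.17.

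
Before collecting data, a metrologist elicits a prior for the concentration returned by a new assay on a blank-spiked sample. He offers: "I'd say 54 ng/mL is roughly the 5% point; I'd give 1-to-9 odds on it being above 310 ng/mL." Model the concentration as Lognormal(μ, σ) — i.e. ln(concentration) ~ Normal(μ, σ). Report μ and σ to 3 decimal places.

If T ~ Lognormal(μ,σ) then ln T ~ Normal(μ,σ), so the p-quantile of ln T is μ + z_p·σ.
ln(54) = 3.989 and ln(310) = 5.737; z_{0.05} = -1.645, z_{0.9} = 1.282.
σ = (5.737 − 3.989)/(1.282 − (-1.645)) = 0.597.
μ = 3.989 − (-1.645)·0.597 = 4.971.

μ ≈ 4.971, σ ≈ 0.597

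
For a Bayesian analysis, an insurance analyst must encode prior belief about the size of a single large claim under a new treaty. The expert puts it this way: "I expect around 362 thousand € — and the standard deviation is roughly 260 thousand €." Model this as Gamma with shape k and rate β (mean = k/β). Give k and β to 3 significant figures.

k ≈ 1.94, β ≈ 0.00536

For Gamma(k, rate β): mean = k/β, variance = k/β², so CV = 1/√k.
CV = SD/mean = 260/362 = 0.7182, hence k = 1/CV² = 1.94.
Then β = k/mean = 1.94/362 = 0.00536.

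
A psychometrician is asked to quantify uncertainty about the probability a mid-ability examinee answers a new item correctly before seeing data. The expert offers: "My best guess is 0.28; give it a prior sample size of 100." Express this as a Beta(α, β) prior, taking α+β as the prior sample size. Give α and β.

Under the effective-sample-size interpretation, Beta(α, β) has prior mean α/(α+β) and prior sample size α+β.
So α+β = 100 and α/(α+β) = 0.28, giving α = 0.28·100 = 28 and β = 100 − 28 = 72.

α = 28, β = 72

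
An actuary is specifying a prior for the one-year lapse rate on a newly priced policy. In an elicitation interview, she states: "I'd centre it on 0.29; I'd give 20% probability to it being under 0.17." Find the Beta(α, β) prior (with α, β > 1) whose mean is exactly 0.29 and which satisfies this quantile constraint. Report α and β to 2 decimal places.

With mean 0.29 fixed, write α = 0.29s, β = 0.71s where s = α+β.
Need P(θ < 0.17) = 0.2 under Beta(0.29s, 0.71s). Normal approximation: (q−m)/√(m(1−m)/s) ≈ z_{0.2} = -0.842, so s ≈ 0.29·0.71·(-0.842)²/(0.17−0.29)² = 10.1.
At s = 10.1: P(θ<0.17) ≈ 0.206. Adjusting to match 0.2 gives s ≈ 10.51.
So α = 0.29·10.51 ≈ 3.05, β = 0.71·10.51 ≈ 7.46.

α ≈ 3.05, β ≈ 7.46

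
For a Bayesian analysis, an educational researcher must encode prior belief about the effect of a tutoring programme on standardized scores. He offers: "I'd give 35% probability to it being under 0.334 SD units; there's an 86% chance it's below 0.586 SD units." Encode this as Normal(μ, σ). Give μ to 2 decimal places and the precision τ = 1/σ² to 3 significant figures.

For Normal(μ,σ), the p-quantile is μ + z_p·σ. Here z_{0.35} = -0.3853, z_{0.86} = 1.08.
So 0.334 = μ − 0.3853σ and 0.586 = μ + 1.08σ.
Subtracting: σ = (0.586 − 0.334)/(1.08 − (-0.3853)) = 0.17.
Then μ = 0.334 − (-0.3853)·0.17 = 0.40.
Precision τ = 1/σ² = 1/0.1719² = 33.8.

μ = 0.40, τ = 33.8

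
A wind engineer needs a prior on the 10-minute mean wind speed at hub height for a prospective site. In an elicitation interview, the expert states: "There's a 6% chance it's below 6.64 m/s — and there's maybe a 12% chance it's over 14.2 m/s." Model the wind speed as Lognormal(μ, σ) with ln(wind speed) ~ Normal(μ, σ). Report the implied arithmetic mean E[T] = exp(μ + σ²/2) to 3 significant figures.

If T ~ Lognormal(μ,σ) then ln T ~ Normal(μ,σ), so the p-quantile of ln T is μ + z_p·σ.
ln(6.64) = 1.893 and ln(14.2) = 2.653; z_{0.06} = -1.555, z_{0.88} = 1.175.
σ = (2.653 − 1.893)/(1.175 − (-1.555)) = 0.278.
μ = 1.893 − (-1.555)·0.278 = 2.326.
E[T] = exp(μ + σ²/2) = exp(2.326 + 0.0388) = 10.6 m/s.

E[T] ≈ 10.6 m/s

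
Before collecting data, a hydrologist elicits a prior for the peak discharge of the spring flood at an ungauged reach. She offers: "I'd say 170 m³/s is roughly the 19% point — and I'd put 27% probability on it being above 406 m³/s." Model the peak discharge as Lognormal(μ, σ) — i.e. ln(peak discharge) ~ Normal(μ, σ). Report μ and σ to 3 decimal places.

If T ~ Lognormal(μ,σ) then ln T ~ Normal(μ,σ), so the p-quantile of ln T is μ + z_p·σ.
ln(170) = 5.136 and ln(406) = 6.006; z_{0.19} = -0.8779, z_{0.73} = 0.6128.
σ = (6.006 − 5.136)/(0.6128 − (-0.8779)) = 0.584.
μ = 5.136 − (-0.8779)·0.584 = 5.648.

μ ≈ 5.648, σ ≈ 0.584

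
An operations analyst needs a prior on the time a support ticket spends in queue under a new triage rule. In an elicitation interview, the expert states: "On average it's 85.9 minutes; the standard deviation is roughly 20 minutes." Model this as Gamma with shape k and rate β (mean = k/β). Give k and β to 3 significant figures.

k ≈ 18.4, β ≈ 0.215

For Gamma(k, rate β): mean = k/β, variance = k/β², so CV = 1/√k.
CV = SD/mean = 20/85.9 = 0.2328, hence k = 1/CV² = 18.4.
Then β = k/mean = 18.4/85.9 = 0.215.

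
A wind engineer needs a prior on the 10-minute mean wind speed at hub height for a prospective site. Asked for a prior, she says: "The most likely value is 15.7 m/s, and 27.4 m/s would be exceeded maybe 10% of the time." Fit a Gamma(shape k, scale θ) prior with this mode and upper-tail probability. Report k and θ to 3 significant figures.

k ≈ 7.12, θ ≈ 2.56

Gamma(k,θ) with k>1 has mode (k−1)θ, so θ = 15.7/(k−1).
Need P(X < 27.4) = 0.9 with θ tied to k this way. Start at k = 2, θ = 15.7: P(X<27.4) ≈ 0.521.
Too low — raise k to concentrate. Iterating converges to k ≈ 7.12.
Then θ = 15.7/(7.12−1) ≈ 2.56.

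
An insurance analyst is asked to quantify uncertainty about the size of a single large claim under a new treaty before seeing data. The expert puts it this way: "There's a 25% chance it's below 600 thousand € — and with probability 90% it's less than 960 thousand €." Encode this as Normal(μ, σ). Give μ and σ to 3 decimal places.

The p-quantile of Normal(μ,σ) is μ + z_p·σ, with z_{0.25} = -0.6745 and z_{0.9} = 1.282.
Eliminate σ: μ = (z₂·x₁ − z₁·x₂)/(z₂ − z₁) = (1.282·600 − (-0.6745)·960)/1.956 = 724.137.
Then σ = (x₂ − x₁)/(z₂ − z₁) = (960 − 600)/1.956 = 184.045.

μ = 724.137, σ = 184.045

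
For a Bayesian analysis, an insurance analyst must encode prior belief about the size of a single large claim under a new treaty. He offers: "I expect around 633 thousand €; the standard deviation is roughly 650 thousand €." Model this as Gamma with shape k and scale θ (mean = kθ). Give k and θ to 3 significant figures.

k ≈ 0.948, θ ≈ 667

For Gamma(k, scale θ): mean = kθ, variance = kθ², so CV = 1/√k.
CV = SD/mean = 650/633 = 1.027, hence k = 1/CV² = 0.948.
Then θ = mean/k = 633/0.948 = 667.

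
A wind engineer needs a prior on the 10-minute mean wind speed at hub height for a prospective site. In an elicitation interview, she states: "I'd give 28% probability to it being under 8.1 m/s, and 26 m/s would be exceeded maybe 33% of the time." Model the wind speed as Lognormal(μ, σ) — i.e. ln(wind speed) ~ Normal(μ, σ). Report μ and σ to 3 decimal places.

μ ≈ 2.756, σ ≈ 1.140

If T ~ Lognormal(μ,σ) then ln T ~ Normal(μ,σ), so the p-quantile of ln T is μ + z_p·σ.
ln(8.1) = 2.092 and ln(26) = 3.258; z_{0.28} = -0.5828, z_{0.67} = 0.4399.
σ = (3.258 − 2.092)/(0.4399 − (-0.5828)) = 1.140.
μ = 2.092 − (-0.5828)·1.140 = 2.756.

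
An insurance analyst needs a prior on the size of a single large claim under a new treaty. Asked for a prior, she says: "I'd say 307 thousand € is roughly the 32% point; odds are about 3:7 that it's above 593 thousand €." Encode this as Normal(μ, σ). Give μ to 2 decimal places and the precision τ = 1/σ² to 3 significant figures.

μ = 441.83, τ = 1.2e-05

For Normal(μ,σ), the p-quantile is μ + z_p·σ. Here z_{0.32} = -0.4677, z_{0.7} = 0.5244.
So 307 = μ − 0.4677σ and 593 = μ + 0.5244σ.
Subtracting: σ = (593 − 307)/(0.5244 − (-0.4677)) = 288.28.
Then μ = 307 − (-0.4677)·288.28 = 441.83.
Precision τ = 1/σ² = 1/288.3² = 1.2e-05.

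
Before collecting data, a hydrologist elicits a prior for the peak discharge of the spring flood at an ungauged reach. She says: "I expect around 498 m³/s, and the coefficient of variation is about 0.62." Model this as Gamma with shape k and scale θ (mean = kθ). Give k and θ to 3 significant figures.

k ≈ 2.6, θ ≈ 191

For Gamma(k, scale θ): mean = kθ, variance = kθ², so CV = 1/√k.
CV = 0.62, hence k = 1/CV² = 2.6.
Then θ = mean/k = 498/2.6 = 191.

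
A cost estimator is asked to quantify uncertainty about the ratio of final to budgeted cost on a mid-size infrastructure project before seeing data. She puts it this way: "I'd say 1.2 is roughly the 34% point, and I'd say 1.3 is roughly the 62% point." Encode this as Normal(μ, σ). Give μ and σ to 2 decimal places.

μ = 1.26, σ = 0.14

The p-quantile of Normal(μ,σ) is μ + z_p·σ, with z_{0.34} = -0.4125 and z_{0.62} = 0.3055.
Eliminate σ: μ = (z₂·x₁ − z₁·x₂)/(z₂ − z₁) = (0.3055·1.2 − (-0.4125)·1.3)/0.7179 = 1.26.
Then σ = (x₂ − x₁)/(z₂ − z₁) = (1.3 − 1.2)/0.7179 = 0.14.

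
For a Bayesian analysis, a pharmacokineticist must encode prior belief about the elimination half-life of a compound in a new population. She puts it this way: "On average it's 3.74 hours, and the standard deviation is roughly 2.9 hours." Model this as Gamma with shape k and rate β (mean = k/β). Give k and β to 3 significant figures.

k ≈ 1.66, β ≈ 0.445

For Gamma(k, rate β): mean = k/β, variance = k/β², so CV = 1/√k.
CV = SD/mean = 2.9/3.74 = 0.7754, hence k = 1/CV² = 1.66.
Then β = k/mean = 1.66/3.74 = 0.445.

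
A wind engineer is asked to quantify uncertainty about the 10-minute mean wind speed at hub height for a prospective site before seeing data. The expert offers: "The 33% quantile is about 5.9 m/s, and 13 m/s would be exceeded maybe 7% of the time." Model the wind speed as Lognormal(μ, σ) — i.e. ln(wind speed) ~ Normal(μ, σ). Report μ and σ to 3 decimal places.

If T ~ Lognormal(μ,σ) then ln T ~ Normal(μ,σ), so the p-quantile of ln T is μ + z_p·σ.
ln(5.9) = 1.775 and ln(13) = 2.565; z_{0.33} = -0.4399, z_{0.93} = 1.476.
σ = (2.565 − 1.775)/(1.476 − (-0.4399)) = 0.412.
μ = 1.775 − (-0.4399)·0.412 = 1.956.

μ ≈ 1.956, σ ≈ 0.412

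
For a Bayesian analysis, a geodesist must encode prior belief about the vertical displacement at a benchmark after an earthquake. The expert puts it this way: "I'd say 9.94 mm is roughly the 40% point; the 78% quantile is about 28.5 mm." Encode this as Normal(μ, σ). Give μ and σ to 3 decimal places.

The p-quantile of Normal(μ,σ) is μ + z_p·σ, with z_{0.4} = -0.2533 and z_{0.78} = 0.7722.
Eliminate σ: μ = (z₂·x₁ − z₁·x₂)/(z₂ − z₁) = (0.7722·9.94 − (-0.2533)·28.5)/1.026 = 14.525.
Then σ = (x₂ − x₁)/(z₂ − z₁) = (28.5 − 9.94)/1.026 = 18.098.

μ = 14.525, σ = 18.098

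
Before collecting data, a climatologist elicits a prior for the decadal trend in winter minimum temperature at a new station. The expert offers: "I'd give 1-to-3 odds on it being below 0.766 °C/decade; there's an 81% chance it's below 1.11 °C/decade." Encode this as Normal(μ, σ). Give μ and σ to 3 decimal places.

For Normal(μ,σ), the p-quantile is μ + z_p·σ. Here z_{0.25} = -0.6745, z_{0.81} = 0.8779.
So 0.766 = μ − 0.6745σ and 1.11 = μ + 0.8779σ.
Subtracting: σ = (1.11 − 0.766)/(0.8779 − (-0.6745)) = 0.222.
Then μ = 0.766 − (-0.6745)·0.222 = 0.915.

μ = 0.915, σ = 0.222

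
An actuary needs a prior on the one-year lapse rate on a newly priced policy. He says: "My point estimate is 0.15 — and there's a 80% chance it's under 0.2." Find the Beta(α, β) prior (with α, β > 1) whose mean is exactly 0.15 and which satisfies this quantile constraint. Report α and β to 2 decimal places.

α ≈ 4.82, β ≈ 27.30

With mean 0.15 fixed, write α = 0.15s, β = 0.85s where s = α+β.
Need P(θ < 0.2) = 0.8 under Beta(0.15s, 0.85s). Normal approximation: (q−m)/√(m(1−m)/s) ≈ z_{0.8} = 0.842, so s ≈ 0.15·0.85·(0.842)²/(0.2−0.15)² = 36.1.
At s = 36.1: P(θ<0.2) ≈ 0.811. Adjusting to match 0.8 gives s ≈ 32.12.
So α = 0.15·32.12 ≈ 4.82, β = 0.85·32.12 ≈ 27.30.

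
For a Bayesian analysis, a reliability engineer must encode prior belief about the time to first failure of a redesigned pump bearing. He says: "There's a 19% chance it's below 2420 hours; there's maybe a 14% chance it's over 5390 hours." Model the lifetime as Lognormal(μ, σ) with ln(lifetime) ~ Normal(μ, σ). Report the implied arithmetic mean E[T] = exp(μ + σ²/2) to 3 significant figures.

E[T] ≈ 3770 hours

If T ~ Lognormal(μ,σ) then ln T ~ Normal(μ,σ), so the p-quantile of ln T is μ + z_p·σ.
ln(2420) = 7.792 and ln(5390) = 8.592; z_{0.19} = -0.8779, z_{0.86} = 1.08.
σ = (8.592 − 7.792)/(1.08 − (-0.8779)) = 0.409.
μ = 7.792 − (-0.8779)·0.409 = 8.151.
E[T] = exp(μ + σ²/2) = exp(8.151 + 0.0836) = 3770 hours.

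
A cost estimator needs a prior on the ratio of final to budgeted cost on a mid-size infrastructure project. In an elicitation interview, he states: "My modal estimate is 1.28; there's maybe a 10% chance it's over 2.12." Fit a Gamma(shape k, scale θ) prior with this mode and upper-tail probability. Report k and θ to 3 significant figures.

Gamma(k,θ) with k>1 has mode (k−1)θ, so θ = 1.28/(k−1).
Need P(X < 2.12) = 0.9 with θ tied to k this way. Start at k = 2, θ = 1.28: P(X<2.12) ≈ 0.493.
Too low — raise k to concentrate. Iterating converges to k ≈ 8.41.
Then θ = 1.28/(8.41−1) ≈ 0.173.

k ≈ 8.41, θ ≈ 0.173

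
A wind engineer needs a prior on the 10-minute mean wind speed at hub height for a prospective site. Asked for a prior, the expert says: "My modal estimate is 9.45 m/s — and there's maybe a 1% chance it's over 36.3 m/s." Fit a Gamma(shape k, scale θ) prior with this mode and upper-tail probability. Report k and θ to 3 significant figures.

Gamma(k,θ) with k>1 has mode (k−1)θ, so θ = 9.45/(k−1).
Need P(X < 36.3) = 0.99 with θ tied to k this way. Start at k = 2, θ = 9.45: P(X<36.3) ≈ 0.896.
Too low — raise k to concentrate. Iterating converges to k ≈ 3.33.
Then θ = 9.45/(3.33−1) ≈ 4.05.

k ≈ 3.33, θ ≈ 4.05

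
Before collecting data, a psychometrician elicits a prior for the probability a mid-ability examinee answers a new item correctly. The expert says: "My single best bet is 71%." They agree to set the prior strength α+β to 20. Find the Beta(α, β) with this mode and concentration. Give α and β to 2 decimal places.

For α,β > 1 the Beta mode is (α−1)/(α+β−2). With α+β = 20, the mode is (α−1)/18.
Set (α−1)/18 = 0.71 → α = 1 + 0.71·18 = 13.78.
β = 20 − α = 6.22.

α = 13.78, β = 6.22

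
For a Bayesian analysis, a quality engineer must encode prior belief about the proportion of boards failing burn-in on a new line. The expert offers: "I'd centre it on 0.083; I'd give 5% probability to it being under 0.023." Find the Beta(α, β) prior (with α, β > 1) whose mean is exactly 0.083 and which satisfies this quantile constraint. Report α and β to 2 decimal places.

With mean 0.083 fixed, write α = 0.083s, β = 0.917s where s = α+β.
Need P(θ < 0.023) = 0.05 under Beta(0.083s, 0.917s). Normal approximation: (q−m)/√(m(1−m)/s) ≈ z_{0.05} = -1.64, so s ≈ 0.083·0.917·(-1.64)²/(0.023−0.083)² = 57.2.
At s = 57.2: P(θ<0.023) ≈ 0.014. Adjusting to match 0.05 gives s ≈ 34.97.
So α = 0.083·34.97 ≈ 2.90, β = 0.917·34.97 ≈ 32.06.

α ≈ 2.90, β ≈ 32.06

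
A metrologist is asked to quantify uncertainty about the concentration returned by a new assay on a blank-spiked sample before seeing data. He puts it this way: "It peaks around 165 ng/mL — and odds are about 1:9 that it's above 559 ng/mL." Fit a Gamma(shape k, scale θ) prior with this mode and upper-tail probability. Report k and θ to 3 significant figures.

k ≈ 2.26, θ ≈ 131

Gamma(k,θ) with k>1 has mode (k−1)θ, so θ = 165/(k−1).
Need P(X < 559) = 0.9 with θ tied to k this way. Start at k = 2, θ = 165: P(X<559) ≈ 0.852.
Too low — raise k to concentrate. Iterating converges to k ≈ 2.26.
Then θ = 165/(2.26−1) ≈ 131.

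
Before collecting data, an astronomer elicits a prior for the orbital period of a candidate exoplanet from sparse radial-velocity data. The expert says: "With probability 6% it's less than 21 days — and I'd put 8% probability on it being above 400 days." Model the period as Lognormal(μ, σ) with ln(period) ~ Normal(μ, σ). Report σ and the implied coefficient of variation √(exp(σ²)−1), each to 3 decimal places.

If T ~ Lognormal(μ,σ) then ln T ~ Normal(μ,σ), so the p-quantile of ln T is μ + z_p·σ.
ln(21) = 3.045 and ln(400) = 5.991; z_{0.06} = -1.555, z_{0.92} = 1.405.
σ = (5.991 − 3.045)/(1.405 − (-1.555)) = 0.996.
μ = 3.045 − (-1.555)·0.996 = 4.593.
CV = √(exp(σ²)−1) = √(exp(0.9913)−1) = 1.302.

σ ≈ 0.996, CV ≈ 1.302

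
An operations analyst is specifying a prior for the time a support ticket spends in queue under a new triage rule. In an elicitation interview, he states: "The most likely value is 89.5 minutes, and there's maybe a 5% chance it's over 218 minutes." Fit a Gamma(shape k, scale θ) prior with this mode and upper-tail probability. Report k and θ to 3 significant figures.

Gamma(k,θ) with k>1 has mode (k−1)θ, so θ = 89.5/(k−1).
Need P(X < 218) = 0.95 with θ tied to k this way. Start at k = 2, θ = 89.5: P(X<218) ≈ 0.699.
Too low — raise k to concentrate. Iterating converges to k ≈ 4.44.
Then θ = 89.5/(4.44−1) ≈ 26.

k ≈ 4.44, θ ≈ 26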